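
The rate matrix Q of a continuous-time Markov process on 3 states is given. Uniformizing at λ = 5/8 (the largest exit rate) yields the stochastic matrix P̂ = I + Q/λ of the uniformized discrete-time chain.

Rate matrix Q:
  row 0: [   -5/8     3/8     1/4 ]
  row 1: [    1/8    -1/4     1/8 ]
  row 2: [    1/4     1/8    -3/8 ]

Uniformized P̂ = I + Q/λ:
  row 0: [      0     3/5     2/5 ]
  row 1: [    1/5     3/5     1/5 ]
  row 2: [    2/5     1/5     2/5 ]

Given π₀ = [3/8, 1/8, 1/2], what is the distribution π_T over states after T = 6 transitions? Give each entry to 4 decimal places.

π = [0.2175, 0.4781, 0.3044]

t=0: π = [0.3750, 0.1250, 0.5000]
t=1: π = [0.2250, 0.4000, 0.3750]
t=2: π = [0.2300, 0.4500, 0.3200]
t=3: π = [0.2180, 0.4720, 0.3100]
t=4: π = [0.2184, 0.4760, 0.3056]
t=5: π = [0.2174, 0.4778, 0.3048]
t=6: π = [0.2175, 0.4781, 0.3044]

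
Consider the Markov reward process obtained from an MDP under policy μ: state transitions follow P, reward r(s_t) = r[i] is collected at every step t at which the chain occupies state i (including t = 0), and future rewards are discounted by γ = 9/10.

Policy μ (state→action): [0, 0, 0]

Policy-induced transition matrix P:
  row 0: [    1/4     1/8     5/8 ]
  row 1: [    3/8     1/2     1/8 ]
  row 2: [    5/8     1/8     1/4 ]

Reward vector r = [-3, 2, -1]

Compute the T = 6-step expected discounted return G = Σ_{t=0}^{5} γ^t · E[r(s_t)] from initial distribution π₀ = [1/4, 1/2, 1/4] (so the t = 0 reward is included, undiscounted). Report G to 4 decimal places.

t=0: π = [0.2500, 0.5000, 0.2500], E[r] = 0.0000, γ^t·E[r] = 0.000000, running G = 0.000000
t=1: π = [0.4063, 0.3125, 0.2813], E[r] = -0.8750, γ^t·E[r] = -0.787500, running G = -0.787500
t=2: π = [0.3945, 0.2422, 0.3633], E[r] = -1.0625, γ^t·E[r] = -0.860625, running G = -1.648125
t=3: π = [0.4165, 0.2158, 0.3677], E[r] = -1.1855, γ^t·E[r] = -0.864264, running G = -2.512389
t=4: π = [0.4149, 0.2059, 0.3792], E[r] = -1.2119, γ^t·E[r] = -0.795137, running G = -3.307525
t=5: π = [0.4179, 0.2022, 0.3798], E[r] = -1.2292, γ^t·E[r] = -0.725841, running G = -4.033366

G = -4.0334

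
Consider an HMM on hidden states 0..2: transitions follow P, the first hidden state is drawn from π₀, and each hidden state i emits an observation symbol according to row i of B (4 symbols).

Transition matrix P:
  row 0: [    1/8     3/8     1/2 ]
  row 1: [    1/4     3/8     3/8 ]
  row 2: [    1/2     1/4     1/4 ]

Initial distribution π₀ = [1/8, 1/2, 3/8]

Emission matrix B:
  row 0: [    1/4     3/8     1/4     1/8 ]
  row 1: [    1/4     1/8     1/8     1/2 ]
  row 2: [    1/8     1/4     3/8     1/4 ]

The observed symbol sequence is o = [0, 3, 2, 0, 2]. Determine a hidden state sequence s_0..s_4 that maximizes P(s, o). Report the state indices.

path = [1, 1, 2, 0, 2]

t=0: δ = [3.125e-02, 1.250e-01, 4.688e-02]  (obs o_0=0)
t=1: δ = [3.906e-03, 2.344e-02, 1.172e-02]  ψ = [1, 1, 1]  (obs o_1=3)
t=2: δ = [1.465e-03, 1.099e-03, 3.296e-03]  ψ = [1, 1, 1]  (obs o_2=2)
t=3: δ = [4.120e-04, 2.060e-04, 1.030e-04]  ψ = [2, 2, 2]  (obs o_3=0)
t=4: δ = [1.287e-05, 1.931e-05, 7.725e-05]  ψ = [0, 0, 0]  (obs o_4=2)
backtrack: best end state = 2; path = [1, 1, 2, 0, 2]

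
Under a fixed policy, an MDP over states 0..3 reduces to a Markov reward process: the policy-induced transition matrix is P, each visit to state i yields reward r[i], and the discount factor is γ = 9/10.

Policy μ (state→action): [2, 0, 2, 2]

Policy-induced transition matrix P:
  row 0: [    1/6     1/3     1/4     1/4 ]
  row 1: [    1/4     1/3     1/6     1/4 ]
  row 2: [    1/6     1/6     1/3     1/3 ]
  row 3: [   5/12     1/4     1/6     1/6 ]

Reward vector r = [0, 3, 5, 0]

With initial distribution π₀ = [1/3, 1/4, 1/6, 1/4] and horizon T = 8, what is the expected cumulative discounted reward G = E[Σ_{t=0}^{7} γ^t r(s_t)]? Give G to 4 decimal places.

t=0: π = [0.3333, 0.2500, 0.1667, 0.2500], E[r] = 1.5833, γ^t·E[r] = 1.583333, running G = 1.583333
t=1: π = [0.2500, 0.2847, 0.2222, 0.2431], E[r] = 1.9653, γ^t·E[r] = 1.768750, running G = 3.352083
t=2: π = [0.2512, 0.2760, 0.2245, 0.2483], E[r] = 1.9508, γ^t·E[r] = 1.580156, running G = 4.932240
t=3: π = [0.2517, 0.2752, 0.2250, 0.2480], E[r] = 1.9508, γ^t·E[r] = 1.422105, running G = 6.354345
t=4: π = [0.2516, 0.2752, 0.2251, 0.2481], E[r] = 1.9512, γ^t·E[r] = 1.280198, running G = 7.634543
t=5: π = [0.2516, 0.2751, 0.2252, 0.2481], E[r] = 1.9512, γ^t·E[r] = 1.152163, running G = 8.786706
t=6: π = [0.2516, 0.2751, 0.2252, 0.2481], E[r] = 1.9512, γ^t·E[r] = 1.036950, running G = 9.823656
t=7: π = [0.2516, 0.2751, 0.2252, 0.2481], E[r] = 1.9512, γ^t·E[r] = 0.933255, running G = 10.756912

G = 10.7569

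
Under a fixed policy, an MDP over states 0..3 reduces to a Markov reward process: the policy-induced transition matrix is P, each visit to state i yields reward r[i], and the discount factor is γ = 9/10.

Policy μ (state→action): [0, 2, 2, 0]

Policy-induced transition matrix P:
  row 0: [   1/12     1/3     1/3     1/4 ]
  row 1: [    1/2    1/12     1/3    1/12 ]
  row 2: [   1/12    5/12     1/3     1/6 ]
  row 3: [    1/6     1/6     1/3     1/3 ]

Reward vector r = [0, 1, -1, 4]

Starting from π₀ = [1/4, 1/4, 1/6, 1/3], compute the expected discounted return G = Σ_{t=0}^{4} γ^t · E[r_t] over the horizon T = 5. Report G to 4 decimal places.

t=0: π = [0.2500, 0.2500, 0.1667, 0.3333], E[r] = 1.4167, γ^t·E[r] = 1.416667, running G = 1.416667
t=1: π = [0.2153, 0.2292, 0.3333, 0.2222], E[r] = 0.7847, γ^t·E[r] = 0.706250, running G = 2.122917
t=2: π = [0.1973, 0.2668, 0.3333, 0.2025], E[r] = 0.7436, γ^t·E[r] = 0.602344, running G = 2.725260
t=3: π = [0.2114, 0.2607, 0.3333, 0.1946], E[r] = 0.7059, γ^t·E[r] = 0.514582, running G = 3.239842
t=4: π = [0.2082, 0.2635, 0.3333, 0.1950], E[r] = 0.7102, γ^t·E[r] = 0.465942, running G = 3.705785

G = 3.7058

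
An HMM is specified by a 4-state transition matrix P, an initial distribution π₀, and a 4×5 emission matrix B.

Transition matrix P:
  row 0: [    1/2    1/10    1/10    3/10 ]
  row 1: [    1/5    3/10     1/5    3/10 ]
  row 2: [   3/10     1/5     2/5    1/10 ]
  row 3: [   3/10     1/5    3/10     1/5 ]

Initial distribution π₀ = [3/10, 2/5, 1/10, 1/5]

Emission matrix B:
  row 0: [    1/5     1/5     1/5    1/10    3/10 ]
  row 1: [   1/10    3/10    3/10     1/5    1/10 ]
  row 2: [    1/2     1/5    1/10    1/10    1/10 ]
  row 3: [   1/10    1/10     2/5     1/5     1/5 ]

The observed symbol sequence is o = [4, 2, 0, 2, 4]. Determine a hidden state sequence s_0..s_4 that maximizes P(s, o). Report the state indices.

path = [0, 3, 2, 0, 0]

t=0: δ = [9.000e-02, 4.000e-02, 1.000e-02, 4.000e-02]  (obs o_0=4)
t=1: δ = [9.000e-03, 3.600e-03, 1.200e-03, 1.080e-02]  ψ = [0, 1, 3, 0]  (obs o_1=2)
t=2: δ = [9.000e-04, 2.160e-04, 1.620e-03, 2.700e-04]  ψ = [0, 3, 3, 0]  (obs o_2=0)
t=3: δ = [9.720e-05, 9.720e-05, 6.480e-05, 1.080e-04]  ψ = [2, 2, 2, 0]  (obs o_3=2)
t=4: δ = [1.458e-05, 2.916e-06, 3.240e-06, 5.832e-06]  ψ = [0, 1, 3, 0]  (obs o_4=4)
backtrack: best end state = 0; path = [0, 3, 2, 0, 0]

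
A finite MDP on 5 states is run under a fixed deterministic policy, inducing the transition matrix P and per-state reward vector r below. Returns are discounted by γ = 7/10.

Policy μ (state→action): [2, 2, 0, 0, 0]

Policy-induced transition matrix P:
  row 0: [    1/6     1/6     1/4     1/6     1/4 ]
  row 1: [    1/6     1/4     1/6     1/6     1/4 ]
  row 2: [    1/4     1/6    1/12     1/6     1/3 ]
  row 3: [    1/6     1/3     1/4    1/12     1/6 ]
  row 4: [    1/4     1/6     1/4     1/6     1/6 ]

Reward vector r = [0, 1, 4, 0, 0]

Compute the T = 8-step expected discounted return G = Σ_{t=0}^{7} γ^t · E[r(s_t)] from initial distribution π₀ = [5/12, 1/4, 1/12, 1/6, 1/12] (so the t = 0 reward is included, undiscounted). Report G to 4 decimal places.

G = 2.7827

t=0: π = [0.4167, 0.2500, 0.0833, 0.1667, 0.0833], E[r] = 0.5833, γ^t·E[r] = 0.583333, running G = 0.583333
t=1: π = [0.1806, 0.2153, 0.2153, 0.1528, 0.2361], E[r] = 1.0764, γ^t·E[r] = 0.753472, running G = 1.336806
t=2: π = [0.2043, 0.2101, 0.1962, 0.1539, 0.2355], E[r] = 0.9948, γ^t·E[r] = 0.487448, running G = 1.824253
t=3: π = [0.2026, 0.2098, 0.1998, 0.1538, 0.2339], E[r] = 1.0090, γ^t·E[r] = 0.346093, running G = 2.170347
t=4: π = [0.2028, 0.2098, 0.1992, 0.1538, 0.2343], E[r] = 1.0067, γ^t·E[r] = 0.241697, running G = 2.412044
t=5: π = [0.2028, 0.2098, 0.1993, 0.1538, 0.2343], E[r] = 1.0070, γ^t·E[r] = 0.169255, running G = 2.581298
t=6: π = [0.2028, 0.2098, 0.1993, 0.1538, 0.2343], E[r] = 1.0070, γ^t·E[r] = 0.118471, running G = 2.699769
t=7: π = [0.2028, 0.2098, 0.1993, 0.1538, 0.2343], E[r] = 1.0070, γ^t·E[r] = 0.082930, running G = 2.782699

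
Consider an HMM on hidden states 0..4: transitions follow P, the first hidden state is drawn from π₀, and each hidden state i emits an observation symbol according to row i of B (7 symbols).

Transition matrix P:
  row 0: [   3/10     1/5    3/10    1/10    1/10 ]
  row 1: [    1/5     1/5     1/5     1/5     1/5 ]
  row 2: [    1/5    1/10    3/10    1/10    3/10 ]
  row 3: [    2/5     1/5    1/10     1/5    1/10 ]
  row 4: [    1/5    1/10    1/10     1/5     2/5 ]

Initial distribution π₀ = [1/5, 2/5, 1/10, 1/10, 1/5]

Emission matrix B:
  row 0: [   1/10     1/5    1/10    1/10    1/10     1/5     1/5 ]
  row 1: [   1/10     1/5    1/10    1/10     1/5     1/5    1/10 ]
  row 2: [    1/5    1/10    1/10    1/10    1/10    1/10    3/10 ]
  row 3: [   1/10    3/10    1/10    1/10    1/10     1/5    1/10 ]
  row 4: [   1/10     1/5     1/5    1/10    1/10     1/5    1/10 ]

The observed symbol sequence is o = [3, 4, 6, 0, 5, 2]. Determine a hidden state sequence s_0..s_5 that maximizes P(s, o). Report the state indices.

t=0: δ = [2.000e-02, 4.000e-02, 1.000e-02, 1.000e-02, 2.000e-02]  (obs o_0=3)
t=1: δ = [8.000e-04, 1.600e-03, 8.000e-04, 8.000e-04, 8.000e-04]  ψ = [1, 1, 1, 1, 1]  (obs o_1=4)
t=2: δ = [6.400e-05, 3.200e-05, 9.600e-05, 3.200e-05, 3.200e-05]  ψ = [1, 1, 1, 1, 1]  (obs o_2=6)
t=3: δ = [1.920e-06, 1.280e-06, 5.760e-06, 9.600e-07, 2.880e-06]  ψ = [0, 0, 2, 2, 2]  (obs o_3=0)
t=4: δ = [2.304e-07, 1.152e-07, 1.728e-07, 1.152e-07, 3.456e-07]  ψ = [2, 2, 2, 2, 2]  (obs o_4=5)
t=5: δ = [6.912e-09, 4.608e-09, 6.912e-09, 6.912e-09, 2.765e-08]  ψ = [0, 0, 0, 4, 4]  (obs o_5=2)
backtrack: best end state = 4; path = [1, 1, 2, 2, 4, 4]

path = [1, 1, 2, 2, 4, 4]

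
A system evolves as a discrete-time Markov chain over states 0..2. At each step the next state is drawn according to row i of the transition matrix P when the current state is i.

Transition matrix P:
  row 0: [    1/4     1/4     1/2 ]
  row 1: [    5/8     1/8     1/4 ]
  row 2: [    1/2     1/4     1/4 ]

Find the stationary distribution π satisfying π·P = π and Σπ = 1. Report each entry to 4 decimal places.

π = [0.4222, 0.2222, 0.3556]

Balance equations π_j = Σ_i π_i·P[i][j]:
  π_0 = 1/4·π_0 + 5/8·π_1 + 1/2·π_2
  π_1 = 1/4·π_0 + 1/8·π_1 + 1/4·π_2
  normalize: π_0 + π_1 + π_2 = 1
Solving the linear system gives exactly π = [19/45, 2/9, 16/45].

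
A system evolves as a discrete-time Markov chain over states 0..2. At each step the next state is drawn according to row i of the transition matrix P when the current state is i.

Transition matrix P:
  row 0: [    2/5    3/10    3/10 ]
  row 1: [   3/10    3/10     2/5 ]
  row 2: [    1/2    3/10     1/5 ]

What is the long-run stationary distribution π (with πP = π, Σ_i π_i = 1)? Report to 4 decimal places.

Balance equations π_j = Σ_i π_i·P[i][j]:
  π_0 = 2/5·π_0 + 3/10·π_1 + 1/2·π_2
  π_1 = 3/10·π_0 + 3/10·π_1 + 3/10·π_2
  normalize: π_0 + π_1 + π_2 = 1
Solving the linear system gives exactly π = [2/5, 3/10, 3/10].

π = [0.4000, 0.3000, 0.3000]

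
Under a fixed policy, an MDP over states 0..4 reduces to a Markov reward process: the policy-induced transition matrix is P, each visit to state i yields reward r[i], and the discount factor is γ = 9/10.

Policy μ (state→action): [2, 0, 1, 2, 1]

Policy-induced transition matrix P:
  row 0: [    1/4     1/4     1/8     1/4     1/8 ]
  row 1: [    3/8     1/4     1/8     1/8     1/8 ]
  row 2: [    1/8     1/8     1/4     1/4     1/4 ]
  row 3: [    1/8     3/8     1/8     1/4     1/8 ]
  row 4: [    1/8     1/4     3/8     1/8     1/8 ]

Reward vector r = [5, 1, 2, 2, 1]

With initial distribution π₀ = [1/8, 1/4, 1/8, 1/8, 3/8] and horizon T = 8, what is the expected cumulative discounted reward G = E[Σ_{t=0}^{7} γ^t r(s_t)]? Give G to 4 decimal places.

G = 12.2564

t=0: π = [0.1250, 0.2500, 0.1250, 0.1250, 0.3750], E[r] = 1.7500, γ^t·E[r] = 1.750000, running G = 1.750000
t=1: π = [0.2031, 0.2500, 0.2344, 0.1719, 0.1406], E[r] = 2.2188, γ^t·E[r] = 1.996875, running G = 3.746875
t=2: π = [0.2129, 0.2422, 0.1895, 0.2012, 0.1543], E[r] = 2.2422, γ^t·E[r] = 1.816172, running G = 5.563047
t=3: π = [0.2122, 0.2515, 0.1873, 0.2004, 0.1487], E[r] = 2.2363, γ^t·E[r] = 1.630283, running G = 7.193330
t=4: π = [0.2144, 0.2516, 0.1856, 0.2000, 0.1484], E[r] = 2.2431, γ^t·E[r] = 1.471700, running G = 8.665030
t=5: π = [0.2147, 0.2518, 0.1853, 0.2000, 0.1482], E[r] = 2.2441, γ^t·E[r] = 1.325138, running G = 9.990168
t=6: π = [0.2148, 0.2518, 0.1852, 0.2000, 0.1482], E[r] = 2.2444, γ^t·E[r] = 1.192749, running G = 11.182917
t=7: π = [0.2148, 0.2518, 0.1852, 0.2000, 0.1482], E[r] = 2.2444, γ^t·E[r] = 1.073501, running G = 12.256418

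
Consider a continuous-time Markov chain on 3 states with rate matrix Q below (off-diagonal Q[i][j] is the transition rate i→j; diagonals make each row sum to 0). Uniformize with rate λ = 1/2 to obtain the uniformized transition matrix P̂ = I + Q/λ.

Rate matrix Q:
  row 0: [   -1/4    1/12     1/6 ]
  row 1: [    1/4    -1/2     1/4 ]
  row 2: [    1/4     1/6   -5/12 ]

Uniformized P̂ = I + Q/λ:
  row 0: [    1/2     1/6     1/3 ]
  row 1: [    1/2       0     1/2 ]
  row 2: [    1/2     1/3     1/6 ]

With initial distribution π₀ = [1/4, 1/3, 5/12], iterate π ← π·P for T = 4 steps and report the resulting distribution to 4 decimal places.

t=0: π = [0.2500, 0.3333, 0.4167]
t=1: π = [0.5000, 0.1806, 0.3194]
t=2: π = [0.5000, 0.1898, 0.3102]
t=3: π = [0.5000, 0.1867, 0.3133]
t=4: π = [0.5000, 0.1878, 0.3122]

π = [0.5000, 0.1878, 0.3122]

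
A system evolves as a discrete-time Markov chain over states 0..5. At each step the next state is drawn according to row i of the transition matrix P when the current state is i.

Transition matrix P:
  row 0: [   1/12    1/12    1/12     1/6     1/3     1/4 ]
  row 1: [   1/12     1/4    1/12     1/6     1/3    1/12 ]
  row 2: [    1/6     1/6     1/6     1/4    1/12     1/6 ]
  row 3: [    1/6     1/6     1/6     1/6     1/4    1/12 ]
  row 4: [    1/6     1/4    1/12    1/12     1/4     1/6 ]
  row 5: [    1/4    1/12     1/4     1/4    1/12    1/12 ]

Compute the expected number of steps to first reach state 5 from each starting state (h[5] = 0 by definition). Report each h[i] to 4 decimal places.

First-step conditioning: h[5] = 0; for i ≠ 5, h[i] = 1 + Σ_k P[i][k]·h[k].
  h[0] = 1 + 1/12·h[0] + 1/12·h[1] + 1/12·h[2] + 1/6·h[3] + 1/3·h[4]
  h[1] = 1 + 1/12·h[0] + 1/4·h[1] + 1/12·h[2] + 1/6·h[3] + 1/3·h[4]
  h[2] = 1 + 1/6·h[0] + 1/6·h[1] + 1/6·h[2] + 1/4·h[3] + 1/12·h[4]
  h[3] = 1 + 1/6·h[0] + 1/6·h[1] + 1/6·h[2] + 1/6·h[3] + 1/4·h[4]
  h[4] = 1 + 1/6·h[0] + 1/4·h[1] + 1/12·h[2] + 1/12·h[3] + 1/4·h[4]
Solving the 5×5 linear system over states ≠ 5 gives exactly h = [11260/1837, 13512/1837, 37168/5511, 39992/5511, 36940/5511, 0] (h[5] = 0 is the target).

h = [6.1296, 7.3555, 6.7443, 7.2568, 6.7030, 0.0000]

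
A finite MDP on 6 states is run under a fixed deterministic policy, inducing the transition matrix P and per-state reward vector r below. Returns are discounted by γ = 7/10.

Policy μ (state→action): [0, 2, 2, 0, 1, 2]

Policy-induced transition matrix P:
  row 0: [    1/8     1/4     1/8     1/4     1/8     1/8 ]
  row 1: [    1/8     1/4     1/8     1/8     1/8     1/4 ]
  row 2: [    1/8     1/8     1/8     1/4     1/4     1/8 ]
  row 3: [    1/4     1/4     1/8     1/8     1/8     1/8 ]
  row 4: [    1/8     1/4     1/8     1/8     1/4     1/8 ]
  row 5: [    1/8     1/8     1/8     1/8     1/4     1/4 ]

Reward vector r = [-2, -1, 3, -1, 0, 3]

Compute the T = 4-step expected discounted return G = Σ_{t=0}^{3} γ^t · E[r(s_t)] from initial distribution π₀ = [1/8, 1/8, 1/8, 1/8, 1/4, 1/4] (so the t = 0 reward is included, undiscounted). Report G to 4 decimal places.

t=0: π = [0.1250, 0.1250, 0.1250, 0.1250, 0.2500, 0.2500], E[r] = 0.6250, γ^t·E[r] = 0.625000, running G = 0.625000
t=1: π = [0.1406, 0.2031, 0.1250, 0.1563, 0.2031, 0.1719], E[r] = 0.2500, γ^t·E[r] = 0.175000, running G = 0.800000
t=2: π = [0.1445, 0.2129, 0.1250, 0.1582, 0.1875, 0.1719], E[r] = 0.2305, γ^t·E[r] = 0.112930, running G = 0.912930
t=3: π = [0.1448, 0.2129, 0.1250, 0.1587, 0.1855, 0.1731], E[r] = 0.2332, γ^t·E[r] = 0.079972, running G = 0.992902

G = 0.9929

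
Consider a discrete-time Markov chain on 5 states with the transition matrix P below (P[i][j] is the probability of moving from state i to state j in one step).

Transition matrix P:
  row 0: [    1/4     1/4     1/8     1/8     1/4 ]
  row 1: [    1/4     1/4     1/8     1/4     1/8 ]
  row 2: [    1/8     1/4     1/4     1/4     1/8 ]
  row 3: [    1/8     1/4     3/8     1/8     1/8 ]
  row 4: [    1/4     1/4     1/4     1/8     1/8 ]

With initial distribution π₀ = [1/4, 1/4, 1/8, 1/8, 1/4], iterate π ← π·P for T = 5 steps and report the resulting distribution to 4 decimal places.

t=0: π = [0.2500, 0.2500, 0.1250, 0.1250, 0.2500]
t=1: π = [0.2188, 0.2500, 0.2031, 0.1719, 0.1563]
t=2: π = [0.2031, 0.2500, 0.2129, 0.1816, 0.1523]
t=3: π = [0.2007, 0.2500, 0.2161, 0.1829, 0.1504]
t=4: π = [0.2001, 0.2500, 0.2165, 0.1833, 0.1501]
t=5: π = [0.2000, 0.2500, 0.2166, 0.1833, 0.1500]

π = [0.2000, 0.2500, 0.2166, 0.1833, 0.1500]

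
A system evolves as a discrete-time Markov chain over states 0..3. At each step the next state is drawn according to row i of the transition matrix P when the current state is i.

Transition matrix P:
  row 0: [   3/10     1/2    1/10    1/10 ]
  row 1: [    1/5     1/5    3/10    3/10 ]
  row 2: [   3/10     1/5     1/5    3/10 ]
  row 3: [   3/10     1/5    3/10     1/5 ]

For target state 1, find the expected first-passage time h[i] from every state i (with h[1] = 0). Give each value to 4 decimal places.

First-step conditioning: h[1] = 0; for i ≠ 1, h[i] = 1 + Σ_k P[i][k]·h[k].
  h[0] = 1 + 3/10·h[0] + 1/10·h[2] + 1/10·h[3]
  h[2] = 1 + 3/10·h[0] + 1/5·h[2] + 3/10·h[3]
  h[3] = 1 + 3/10·h[0] + 3/10·h[2] + 1/5·h[3]
Solving the 3×3 linear system over states ≠ 1 gives exactly h = [70/29, 0, 100/29, 100/29] (h[1] = 0 is the target).

h = [2.4138, 0.0000, 3.4483, 3.4483]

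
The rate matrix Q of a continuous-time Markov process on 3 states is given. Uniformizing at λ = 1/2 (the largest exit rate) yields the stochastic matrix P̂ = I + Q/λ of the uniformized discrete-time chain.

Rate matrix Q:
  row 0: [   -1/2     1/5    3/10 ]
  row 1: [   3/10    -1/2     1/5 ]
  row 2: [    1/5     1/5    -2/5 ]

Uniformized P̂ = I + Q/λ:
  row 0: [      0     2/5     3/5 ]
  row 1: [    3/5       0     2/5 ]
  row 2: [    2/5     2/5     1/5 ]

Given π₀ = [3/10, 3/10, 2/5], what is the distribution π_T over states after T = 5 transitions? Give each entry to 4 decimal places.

π = [0.3272, 0.2856, 0.3873]

t=0: π = [0.3000, 0.3000, 0.4000]
t=1: π = [0.3400, 0.2800, 0.3800]
t=2: π = [0.3200, 0.2880, 0.3920]
t=3: π = [0.3296, 0.2848, 0.3856]
t=4: π = [0.3251, 0.2861, 0.3888]
t=5: π = [0.3272, 0.2856, 0.3873]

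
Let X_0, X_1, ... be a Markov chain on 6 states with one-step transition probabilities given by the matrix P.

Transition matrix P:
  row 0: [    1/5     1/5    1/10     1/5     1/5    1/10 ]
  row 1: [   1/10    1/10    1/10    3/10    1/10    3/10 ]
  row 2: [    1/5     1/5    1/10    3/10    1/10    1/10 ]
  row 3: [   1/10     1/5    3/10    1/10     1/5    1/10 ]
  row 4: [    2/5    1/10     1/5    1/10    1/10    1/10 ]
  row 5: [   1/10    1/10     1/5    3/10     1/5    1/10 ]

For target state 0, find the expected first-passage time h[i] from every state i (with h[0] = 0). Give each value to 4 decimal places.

h = [0.0000, 6.2843, 5.6967, 6.0654, 4.4248, 6.0804]

First-step conditioning: h[0] = 0; for i ≠ 0, h[i] = 1 + Σ_k P[i][k]·h[k].
  h[1] = 1 + 1/10·h[1] + 1/10·h[2] + 3/10·h[3] + 1/10·h[4] + 3/10·h[5]
  h[2] = 1 + 1/5·h[1] + 1/10·h[2] + 3/10·h[3] + 1/10·h[4] + 1/10·h[5]
  h[3] = 1 + 1/5·h[1] + 3/10·h[2] + 1/10·h[3] + 1/5·h[4] + 1/10·h[5]
  h[4] = 1 + 1/10·h[1] + 1/5·h[2] + 1/10·h[3] + 1/10·h[4] + 1/10·h[5]
  h[5] = 1 + 1/10·h[1] + 1/5·h[2] + 3/10·h[3] + 1/5·h[4] + 1/10·h[5]
Solving the 5×5 linear system over states ≠ 0 gives exactly h = [0, 37750/6007, 34220/6007, 36435/6007, 26580/6007, 36525/6007] (h[0] = 0 is the target).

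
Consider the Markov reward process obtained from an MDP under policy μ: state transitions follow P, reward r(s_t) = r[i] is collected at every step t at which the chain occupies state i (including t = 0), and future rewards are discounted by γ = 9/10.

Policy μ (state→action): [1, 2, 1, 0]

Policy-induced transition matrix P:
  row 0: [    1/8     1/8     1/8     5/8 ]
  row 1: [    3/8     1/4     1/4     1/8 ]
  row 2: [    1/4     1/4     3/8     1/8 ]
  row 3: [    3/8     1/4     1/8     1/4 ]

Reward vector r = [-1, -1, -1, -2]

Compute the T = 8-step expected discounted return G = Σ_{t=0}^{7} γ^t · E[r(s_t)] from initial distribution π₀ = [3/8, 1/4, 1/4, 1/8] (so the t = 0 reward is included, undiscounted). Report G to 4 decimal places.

G = -7.2555

t=0: π = [0.3750, 0.2500, 0.2500, 0.1250], E[r] = -1.1250, γ^t·E[r] = -1.125000, running G = -1.125000
t=1: π = [0.2500, 0.2031, 0.2188, 0.3281], E[r] = -1.3281, γ^t·E[r] = -1.195313, running G = -2.320313
t=2: π = [0.2852, 0.2188, 0.2051, 0.2910], E[r] = -1.2910, γ^t·E[r] = -1.045723, running G = -3.366035
t=3: π = [0.2781, 0.2144, 0.2036, 0.3040], E[r] = -1.3040, γ^t·E[r] = -0.950583, running G = -4.316618
t=4: π = [0.2800, 0.2152, 0.2027, 0.3020], E[r] = -1.3020, γ^t·E[r] = -0.854264, running G = -5.170882
t=5: π = [0.2797, 0.2150, 0.2026, 0.3028], E[r] = -1.3028, γ^t·E[r] = -0.769272, running G = -5.940154
t=6: π = [0.2798, 0.2150, 0.2025, 0.3027], E[r] = -1.3027, γ^t·E[r] = -0.692294, running G = -6.632448
t=7: π = [0.2797, 0.2150, 0.2025, 0.3027], E[r] = -1.3027, γ^t·E[r] = -0.623085, running G = -7.255533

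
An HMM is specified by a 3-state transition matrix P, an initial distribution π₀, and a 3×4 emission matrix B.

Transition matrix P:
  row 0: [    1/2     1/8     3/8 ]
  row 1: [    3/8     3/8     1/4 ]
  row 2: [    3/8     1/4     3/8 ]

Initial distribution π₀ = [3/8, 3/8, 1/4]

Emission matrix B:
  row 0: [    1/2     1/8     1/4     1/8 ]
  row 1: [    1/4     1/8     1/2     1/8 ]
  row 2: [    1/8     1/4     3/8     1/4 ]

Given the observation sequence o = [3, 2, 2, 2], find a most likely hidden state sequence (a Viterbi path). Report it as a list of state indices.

t=0: δ = [4.688e-02, 4.688e-02, 6.250e-02]  (obs o_0=3)
t=1: δ = [5.859e-03, 8.789e-03, 8.789e-03]  ψ = [0, 1, 2]  (obs o_1=2)
t=2: δ = [8.240e-04, 1.648e-03, 1.236e-03]  ψ = [1, 1, 2]  (obs o_2=2)
t=3: δ = [1.545e-04, 3.090e-04, 1.738e-04]  ψ = [1, 1, 2]  (obs o_3=2)
backtrack: best end state = 1; path = [1, 1, 1, 1]

path = [1, 1, 1, 1]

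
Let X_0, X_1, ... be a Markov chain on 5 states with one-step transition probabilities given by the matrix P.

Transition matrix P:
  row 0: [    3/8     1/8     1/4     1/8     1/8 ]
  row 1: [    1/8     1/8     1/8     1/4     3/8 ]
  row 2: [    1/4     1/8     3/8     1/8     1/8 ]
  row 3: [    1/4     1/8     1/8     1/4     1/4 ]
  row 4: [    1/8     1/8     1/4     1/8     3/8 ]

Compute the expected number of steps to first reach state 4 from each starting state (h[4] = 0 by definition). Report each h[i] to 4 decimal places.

First-step conditioning: h[4] = 0; for i ≠ 4, h[i] = 1 + Σ_k P[i][k]·h[k].
  h[0] = 1 + 3/8·h[0] + 1/8·h[1] + 1/4·h[2] + 1/8·h[3]
  h[1] = 1 + 1/8·h[0] + 1/8·h[1] + 1/8·h[2] + 1/4·h[3]
  h[2] = 1 + 1/4·h[0] + 1/8·h[1] + 3/8·h[2] + 1/8·h[3]
  h[3] = 1 + 1/4·h[0] + 1/8·h[1] + 1/8·h[2] + 1/4·h[3]
Solving the 4×4 linear system over states ≠ 4 gives exactly h = [448/79, 328/79, 448/79, 384/79, 0] (h[4] = 0 is the target).

h = [5.6709, 4.1519, 5.6709, 4.8608, 0.0000]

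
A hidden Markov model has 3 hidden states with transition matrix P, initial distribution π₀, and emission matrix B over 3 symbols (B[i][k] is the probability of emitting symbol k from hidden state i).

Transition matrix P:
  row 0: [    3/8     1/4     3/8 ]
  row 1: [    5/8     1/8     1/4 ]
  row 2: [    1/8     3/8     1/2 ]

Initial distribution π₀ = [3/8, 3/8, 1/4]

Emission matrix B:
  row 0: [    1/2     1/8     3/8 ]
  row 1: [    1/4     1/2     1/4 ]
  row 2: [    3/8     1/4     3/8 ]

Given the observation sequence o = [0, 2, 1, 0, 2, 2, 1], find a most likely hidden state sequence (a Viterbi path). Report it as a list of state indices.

t=0: δ = [1.875e-01, 9.375e-02, 9.375e-02]  (obs o_0=0)
t=1: δ = [2.637e-02, 1.172e-02, 2.637e-02]  ψ = [0, 0, 0]  (obs o_1=2)
t=2: δ = [1.236e-03, 4.944e-03, 3.296e-03]  ψ = [0, 2, 2]  (obs o_2=1)
t=3: δ = [1.545e-03, 3.090e-04, 6.180e-04]  ψ = [1, 2, 2]  (obs o_3=0)
t=4: δ = [2.173e-04, 9.656e-05, 2.173e-04]  ψ = [0, 0, 0]  (obs o_4=2)
t=5: δ = [3.055e-05, 2.037e-05, 4.074e-05]  ψ = [0, 2, 2]  (obs o_5=2)
t=6: δ = [1.591e-06, 7.638e-06, 5.092e-06]  ψ = [1, 2, 2]  (obs o_6=1)
backtrack: best end state = 1; path = [0, 2, 1, 0, 2, 2, 1]

path = [0, 2, 1, 0, 2, 2, 1]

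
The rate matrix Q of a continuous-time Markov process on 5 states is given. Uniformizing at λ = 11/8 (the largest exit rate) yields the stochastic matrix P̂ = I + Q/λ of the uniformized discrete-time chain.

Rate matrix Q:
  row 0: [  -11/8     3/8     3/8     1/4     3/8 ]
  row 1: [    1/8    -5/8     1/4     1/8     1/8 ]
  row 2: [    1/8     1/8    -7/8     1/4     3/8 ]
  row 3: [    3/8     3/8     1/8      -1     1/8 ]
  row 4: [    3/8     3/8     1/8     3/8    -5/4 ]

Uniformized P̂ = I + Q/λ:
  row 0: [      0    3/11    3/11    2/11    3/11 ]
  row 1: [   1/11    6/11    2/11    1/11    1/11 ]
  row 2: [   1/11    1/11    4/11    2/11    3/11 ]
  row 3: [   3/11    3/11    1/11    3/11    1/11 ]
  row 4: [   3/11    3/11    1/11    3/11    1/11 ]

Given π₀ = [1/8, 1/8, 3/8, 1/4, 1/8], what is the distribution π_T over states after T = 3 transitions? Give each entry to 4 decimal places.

t=0: π = [0.1250, 0.1250, 0.3750, 0.2500, 0.1250]
t=1: π = [0.1477, 0.2386, 0.2273, 0.2045, 0.1818]
t=2: π = [0.1477, 0.2965, 0.2014, 0.1952, 0.1591]
t=3: π = [0.1419, 0.3170, 0.1997, 0.1871, 0.1544]

π = [0.1419, 0.3170, 0.1997, 0.1871, 0.1544]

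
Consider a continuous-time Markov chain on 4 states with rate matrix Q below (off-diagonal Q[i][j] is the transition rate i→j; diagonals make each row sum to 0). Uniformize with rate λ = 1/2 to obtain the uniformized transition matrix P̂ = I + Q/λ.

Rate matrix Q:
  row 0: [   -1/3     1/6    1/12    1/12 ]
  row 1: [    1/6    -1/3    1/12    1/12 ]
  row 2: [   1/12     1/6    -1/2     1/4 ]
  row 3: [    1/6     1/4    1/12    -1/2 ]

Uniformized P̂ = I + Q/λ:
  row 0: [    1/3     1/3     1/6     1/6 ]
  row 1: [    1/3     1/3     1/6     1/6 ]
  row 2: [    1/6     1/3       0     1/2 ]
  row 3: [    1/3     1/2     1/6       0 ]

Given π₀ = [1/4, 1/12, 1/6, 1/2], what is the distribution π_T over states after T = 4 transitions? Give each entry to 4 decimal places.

t=0: π = [0.2500, 0.0833, 0.1667, 0.5000]
t=1: π = [0.3056, 0.4167, 0.1389, 0.1389]
t=2: π = [0.3102, 0.3565, 0.1435, 0.1898]
t=3: π = [0.3094, 0.3650, 0.1427, 0.1829]
t=4: π = [0.3095, 0.3638, 0.1429, 0.1838]

π = [0.3095, 0.3638, 0.1429, 0.1838]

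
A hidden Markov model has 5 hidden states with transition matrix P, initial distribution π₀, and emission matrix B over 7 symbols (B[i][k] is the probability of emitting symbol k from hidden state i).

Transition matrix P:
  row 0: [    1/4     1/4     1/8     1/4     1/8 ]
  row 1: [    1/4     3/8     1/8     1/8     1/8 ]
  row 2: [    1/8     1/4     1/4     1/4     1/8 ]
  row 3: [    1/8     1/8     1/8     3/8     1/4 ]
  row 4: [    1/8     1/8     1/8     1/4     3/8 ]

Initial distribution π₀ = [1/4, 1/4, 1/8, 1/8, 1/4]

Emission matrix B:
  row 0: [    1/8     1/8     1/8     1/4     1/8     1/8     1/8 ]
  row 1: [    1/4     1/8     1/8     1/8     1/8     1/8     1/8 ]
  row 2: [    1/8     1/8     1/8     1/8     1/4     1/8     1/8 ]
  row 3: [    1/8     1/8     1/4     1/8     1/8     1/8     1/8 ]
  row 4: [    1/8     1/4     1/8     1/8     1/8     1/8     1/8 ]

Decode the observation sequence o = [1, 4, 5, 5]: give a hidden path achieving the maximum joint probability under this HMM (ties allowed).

path = [4, 4, 4, 4]

t=0: δ = [3.125e-02, 3.125e-02, 1.562e-02, 1.562e-02, 6.250e-02]  (obs o_0=1)
t=1: δ = [9.766e-04, 1.465e-03, 1.953e-03, 1.953e-03, 2.930e-03]  ψ = [0, 1, 4, 4, 4]  (obs o_1=4)
t=2: δ = [4.578e-05, 6.866e-05, 6.104e-05, 9.155e-05, 1.373e-04]  ψ = [1, 1, 2, 3, 4]  (obs o_2=5)
t=3: δ = [2.146e-06, 3.219e-06, 2.146e-06, 4.292e-06, 6.437e-06]  ψ = [1, 1, 4, 3, 4]  (obs o_3=5)
backtrack: best end state = 4; path = [4, 4, 4, 4]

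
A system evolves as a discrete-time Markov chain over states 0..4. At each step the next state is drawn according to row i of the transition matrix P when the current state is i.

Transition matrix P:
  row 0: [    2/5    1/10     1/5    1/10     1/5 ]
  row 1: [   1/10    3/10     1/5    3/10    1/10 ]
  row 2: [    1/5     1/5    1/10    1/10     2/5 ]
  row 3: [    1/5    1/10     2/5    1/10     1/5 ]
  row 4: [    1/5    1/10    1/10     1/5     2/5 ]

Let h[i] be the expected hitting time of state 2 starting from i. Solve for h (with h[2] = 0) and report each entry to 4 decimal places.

h = [4.8485, 4.5455, 0.0000, 3.8788, 5.3333]

First-step conditioning: h[2] = 0; for i ≠ 2, h[i] = 1 + Σ_k P[i][k]·h[k].
  h[0] = 1 + 2/5·h[0] + 1/10·h[1] + 1/10·h[3] + 1/5·h[4]
  h[1] = 1 + 1/10·h[0] + 3/10·h[1] + 3/10·h[3] + 1/10·h[4]
  h[3] = 1 + 1/5·h[0] + 1/10·h[1] + 1/10·h[3] + 1/5·h[4]
  h[4] = 1 + 1/5·h[0] + 1/10·h[1] + 1/5·h[3] + 2/5·h[4]
Solving the 4×4 linear system over states ≠ 2 gives exactly h = [160/33, 50/11, 0, 128/33, 16/3] (h[2] = 0 is the target).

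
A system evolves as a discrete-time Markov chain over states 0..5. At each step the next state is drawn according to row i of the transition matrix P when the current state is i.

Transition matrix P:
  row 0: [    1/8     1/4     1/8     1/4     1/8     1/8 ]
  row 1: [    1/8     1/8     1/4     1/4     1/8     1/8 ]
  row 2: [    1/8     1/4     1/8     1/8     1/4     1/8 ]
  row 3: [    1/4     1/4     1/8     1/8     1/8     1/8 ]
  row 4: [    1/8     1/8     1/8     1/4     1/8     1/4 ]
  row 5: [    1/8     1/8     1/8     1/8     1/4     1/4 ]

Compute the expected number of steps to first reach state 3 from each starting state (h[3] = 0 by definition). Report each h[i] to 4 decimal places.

h = [4.7464, 4.8134, 5.3493, 0.0000, 4.8230, 5.4258]

First-step conditioning: h[3] = 0; for i ≠ 3, h[i] = 1 + Σ_k P[i][k]·h[k].
  h[0] = 1 + 1/8·h[0] + 1/4·h[1] + 1/8·h[2] + 1/8·h[4] + 1/8·h[5]
  h[1] = 1 + 1/8·h[0] + 1/8·h[1] + 1/4·h[2] + 1/8·h[4] + 1/8·h[5]
  h[2] = 1 + 1/8·h[0] + 1/4·h[1] + 1/8·h[2] + 1/4·h[4] + 1/8·h[5]
  h[4] = 1 + 1/8·h[0] + 1/8·h[1] + 1/8·h[2] + 1/8·h[4] + 1/4·h[5]
  h[5] = 1 + 1/8·h[0] + 1/8·h[1] + 1/8·h[2] + 1/4·h[4] + 1/4·h[5]
Solving the 5×5 linear system over states ≠ 3 gives exactly h = [992/209, 1006/209, 1118/209, 0, 1008/209, 1134/209] (h[3] = 0 is the target).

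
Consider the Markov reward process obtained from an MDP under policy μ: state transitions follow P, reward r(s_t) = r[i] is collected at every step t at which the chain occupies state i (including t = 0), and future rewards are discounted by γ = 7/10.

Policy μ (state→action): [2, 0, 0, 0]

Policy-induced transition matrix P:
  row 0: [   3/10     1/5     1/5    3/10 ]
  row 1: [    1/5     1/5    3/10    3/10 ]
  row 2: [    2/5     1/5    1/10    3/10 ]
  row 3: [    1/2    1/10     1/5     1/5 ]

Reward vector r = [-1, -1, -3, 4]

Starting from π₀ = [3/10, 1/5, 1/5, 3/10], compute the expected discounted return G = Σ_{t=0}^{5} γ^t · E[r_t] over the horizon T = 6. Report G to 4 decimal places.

t=0: π = [0.3000, 0.2000, 0.2000, 0.3000], E[r] = 0.1000, γ^t·E[r] = 0.100000, running G = 0.100000
t=1: π = [0.3600, 0.1700, 0.2000, 0.2700], E[r] = -0.0500, γ^t·E[r] = -0.035000, running G = 0.065000
t=2: π = [0.3570, 0.1730, 0.1970, 0.2730], E[r] = -0.0290, γ^t·E[r] = -0.014210, running G = 0.050790
t=3: π = [0.3570, 0.1727, 0.1976, 0.2727], E[r] = -0.0317, γ^t·E[r] = -0.010873, running G = 0.039917
t=4: π = [0.3570, 0.1727, 0.1975, 0.2727], E[r] = -0.0314, γ^t·E[r] = -0.007532, running G = 0.032385
t=5: π = [0.3570, 0.1727, 0.1975, 0.2727], E[r] = -0.0314, γ^t·E[r] = -0.005279, running G = 0.027106

G = 0.0271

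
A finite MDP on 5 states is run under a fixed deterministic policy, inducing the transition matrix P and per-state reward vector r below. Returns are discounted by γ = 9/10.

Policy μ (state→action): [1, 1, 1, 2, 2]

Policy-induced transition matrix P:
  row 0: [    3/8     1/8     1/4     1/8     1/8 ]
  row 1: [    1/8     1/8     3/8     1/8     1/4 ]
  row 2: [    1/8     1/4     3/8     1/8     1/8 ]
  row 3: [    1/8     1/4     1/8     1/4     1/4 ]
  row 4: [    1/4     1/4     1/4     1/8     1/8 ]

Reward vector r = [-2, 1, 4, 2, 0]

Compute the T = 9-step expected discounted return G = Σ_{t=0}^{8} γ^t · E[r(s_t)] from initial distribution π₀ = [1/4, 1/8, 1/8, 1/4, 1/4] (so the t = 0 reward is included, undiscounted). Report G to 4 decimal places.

t=0: π = [0.2500, 0.1250, 0.1250, 0.2500, 0.2500], E[r] = 0.6250, γ^t·E[r] = 0.625000, running G = 0.625000
t=1: π = [0.2188, 0.2031, 0.2500, 0.1563, 0.1719], E[r] = 1.0781, γ^t·E[r] = 0.970313, running G = 1.595313
t=2: π = [0.2012, 0.1973, 0.2871, 0.1445, 0.1699], E[r] = 1.2324, γ^t·E[r] = 0.998262, running G = 2.593574
t=3: π = [0.1965, 0.2002, 0.2925, 0.1431, 0.1677], E[r] = 1.2632, γ^t·E[r] = 0.920861, running G = 3.514435
t=4: π = [0.1951, 0.2004, 0.2937, 0.1429, 0.1679], E[r] = 1.2708, γ^t·E[r] = 0.833760, running G = 4.348195
t=5: π = [0.1948, 0.2006, 0.2939, 0.1429, 0.1679], E[r] = 1.2724, γ^t·E[r] = 0.751321, running G = 5.099517
t=6: π = [0.1947, 0.2006, 0.2940, 0.1429, 0.1679], E[r] = 1.2727, γ^t·E[r] = 0.676387, running G = 5.775904
t=7: π = [0.1947, 0.2006, 0.2940, 0.1429, 0.1679], E[r] = 1.2728, γ^t·E[r] = 0.608787, running G = 6.384692
t=8: π = [0.1947, 0.2006, 0.2940, 0.1429, 0.1679], E[r] = 1.2728, γ^t·E[r] = 0.547917, running G = 6.932608

G = 6.9326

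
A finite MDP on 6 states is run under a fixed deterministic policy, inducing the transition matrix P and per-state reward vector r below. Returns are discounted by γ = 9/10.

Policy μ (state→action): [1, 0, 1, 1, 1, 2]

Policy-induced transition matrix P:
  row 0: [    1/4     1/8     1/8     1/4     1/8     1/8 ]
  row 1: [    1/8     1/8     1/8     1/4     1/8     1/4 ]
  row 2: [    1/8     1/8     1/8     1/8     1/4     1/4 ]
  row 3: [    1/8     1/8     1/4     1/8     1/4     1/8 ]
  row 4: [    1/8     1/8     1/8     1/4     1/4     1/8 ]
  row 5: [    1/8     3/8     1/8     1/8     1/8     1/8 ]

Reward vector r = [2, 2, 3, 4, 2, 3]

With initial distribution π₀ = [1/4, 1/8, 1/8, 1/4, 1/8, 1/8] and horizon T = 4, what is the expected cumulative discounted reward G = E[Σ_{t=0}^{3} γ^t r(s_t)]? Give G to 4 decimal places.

t=0: π = [0.2500, 0.1250, 0.1250, 0.2500, 0.1250, 0.1250], E[r] = 2.7500, γ^t·E[r] = 2.750000, running G = 2.750000
t=1: π = [0.1563, 0.1563, 0.1563, 0.1875, 0.1875, 0.1563], E[r] = 2.6875, γ^t·E[r] = 2.418750, running G = 5.168750
t=2: π = [0.1445, 0.1641, 0.1484, 0.1875, 0.1914, 0.1641], E[r] = 2.6875, γ^t·E[r] = 2.176875, running G = 7.345625
t=3: π = [0.1431, 0.1660, 0.1484, 0.1875, 0.1909, 0.1641], E[r] = 2.6875, γ^t·E[r] = 1.959188, running G = 9.304813

G = 9.3048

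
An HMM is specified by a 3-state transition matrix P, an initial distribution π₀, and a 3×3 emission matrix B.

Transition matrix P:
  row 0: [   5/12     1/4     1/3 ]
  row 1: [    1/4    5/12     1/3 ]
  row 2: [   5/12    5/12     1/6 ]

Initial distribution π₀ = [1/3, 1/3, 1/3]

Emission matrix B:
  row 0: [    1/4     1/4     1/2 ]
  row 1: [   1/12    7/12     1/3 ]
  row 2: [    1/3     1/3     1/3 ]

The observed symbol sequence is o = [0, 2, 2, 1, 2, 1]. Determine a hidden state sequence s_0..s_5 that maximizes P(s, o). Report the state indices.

t=0: δ = [8.333e-02, 2.778e-02, 1.111e-01]  (obs o_0=0)
t=1: δ = [2.315e-02, 1.543e-02, 9.259e-03]  ψ = [2, 2, 0]  (obs o_1=2)
t=2: δ = [4.823e-03, 2.143e-03, 2.572e-03]  ψ = [0, 1, 0]  (obs o_2=2)
t=3: δ = [5.023e-04, 7.033e-04, 5.358e-04]  ψ = [0, 0, 0]  (obs o_3=1)
t=4: δ = [1.116e-04, 9.768e-05, 7.814e-05]  ψ = [2, 1, 1]  (obs o_4=2)
t=5: δ = [1.163e-05, 2.374e-05, 1.240e-05]  ψ = [0, 1, 0]  (obs o_5=1)
backtrack: best end state = 1; path = [2, 0, 0, 1, 1, 1]

path = [2, 0, 0, 1, 1, 1]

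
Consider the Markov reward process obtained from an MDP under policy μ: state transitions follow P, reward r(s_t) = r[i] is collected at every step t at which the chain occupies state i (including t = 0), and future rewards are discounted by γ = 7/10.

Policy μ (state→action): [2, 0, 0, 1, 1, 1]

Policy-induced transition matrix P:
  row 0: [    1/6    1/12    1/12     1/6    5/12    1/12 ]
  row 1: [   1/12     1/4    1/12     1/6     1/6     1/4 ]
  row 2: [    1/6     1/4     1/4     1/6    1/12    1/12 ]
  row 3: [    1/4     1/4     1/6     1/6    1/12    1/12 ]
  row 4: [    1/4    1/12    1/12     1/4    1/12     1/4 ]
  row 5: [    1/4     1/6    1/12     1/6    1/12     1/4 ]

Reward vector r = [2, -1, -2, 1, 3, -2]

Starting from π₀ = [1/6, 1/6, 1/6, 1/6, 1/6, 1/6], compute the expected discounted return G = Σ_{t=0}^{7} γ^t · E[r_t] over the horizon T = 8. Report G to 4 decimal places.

G = 0.7949

t=0: π = [0.1667, 0.1667, 0.1667, 0.1667, 0.1667, 0.1667], E[r] = 0.1667, γ^t·E[r] = 0.166667, running G = 0.166667
t=1: π = [0.1944, 0.1806, 0.1250, 0.1806, 0.1528, 0.1667], E[r] = 0.2639, γ^t·E[r] = 0.184722, running G = 0.351389
t=2: π = [0.1933, 0.1782, 0.1192, 0.1794, 0.1632, 0.1667], E[r] = 0.3056, γ^t·E[r] = 0.149722, running G = 0.501111
t=3: π = [0.1943, 0.1767, 0.1182, 0.1803, 0.1626, 0.1680], E[r] = 0.3076, γ^t·E[r] = 0.105500, running G = 0.606611
t=4: π = [0.1945, 0.1765, 0.1180, 0.1802, 0.1628, 0.1679], E[r] = 0.3093, γ^t·E[r] = 0.074259, running G = 0.680871
t=5: π = [0.1945, 0.1765, 0.1180, 0.1802, 0.1629, 0.1679], E[r] = 0.3097, γ^t·E[r] = 0.052051, running G = 0.732922
t=6: π = [0.1945, 0.1764, 0.1180, 0.1802, 0.1629, 0.1679], E[r] = 0.3098, γ^t·E[r] = 0.036442, running G = 0.769364
t=7: π = [0.1945, 0.1764, 0.1180, 0.1802, 0.1629, 0.1679], E[r] = 0.3098, γ^t·E[r] = 0.025511, running G = 0.794875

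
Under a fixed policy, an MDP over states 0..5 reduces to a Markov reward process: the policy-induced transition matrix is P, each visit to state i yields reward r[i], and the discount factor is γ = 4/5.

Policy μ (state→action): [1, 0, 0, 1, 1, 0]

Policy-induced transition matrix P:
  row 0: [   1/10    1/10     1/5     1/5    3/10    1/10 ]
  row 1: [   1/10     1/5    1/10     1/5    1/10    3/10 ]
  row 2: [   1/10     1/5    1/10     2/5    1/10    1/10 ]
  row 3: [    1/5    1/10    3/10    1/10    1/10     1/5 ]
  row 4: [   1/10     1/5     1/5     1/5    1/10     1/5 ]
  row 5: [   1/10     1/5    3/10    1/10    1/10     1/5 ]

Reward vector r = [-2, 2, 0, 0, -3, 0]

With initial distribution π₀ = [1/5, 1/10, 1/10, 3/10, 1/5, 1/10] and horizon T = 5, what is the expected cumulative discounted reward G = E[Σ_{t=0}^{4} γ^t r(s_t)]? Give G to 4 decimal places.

G = -1.5362

t=0: π = [0.2000, 0.1000, 0.1000, 0.3000, 0.2000, 0.1000], E[r] = -0.8000, γ^t·E[r] = -0.800000, running G = -0.800000
t=1: π = [0.1300, 0.1500, 0.2200, 0.1800, 0.1400, 0.1800], E[r] = -0.3800, γ^t·E[r] = -0.304000, running G = -1.104000
t=2: π = [0.1180, 0.1690, 0.1990, 0.2080, 0.1260, 0.1800], E[r] = -0.2760, γ^t·E[r] = -0.176640, running G = -1.280640
t=3: π = [0.1208, 0.1674, 0.2020, 0.2010, 0.1236, 0.1852], E[r] = -0.2776, γ^t·E[r] = -0.142131, running G = -1.422771
t=4: π = [0.1201, 0.1678, 0.2017, 0.2018, 0.1242, 0.1845], E[r] = -0.2770, γ^t·E[r] = -0.113476, running G = -1.536247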